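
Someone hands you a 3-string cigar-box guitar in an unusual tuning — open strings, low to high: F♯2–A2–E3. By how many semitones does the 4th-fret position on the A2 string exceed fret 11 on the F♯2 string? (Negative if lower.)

-4 semitones

A2 at fret 4 → C♯3 (MIDI 49); F♯2 at fret 11 → F3 (MIDI 53).
49 − 53 = -4, so the two pitches are 4 semitones apart.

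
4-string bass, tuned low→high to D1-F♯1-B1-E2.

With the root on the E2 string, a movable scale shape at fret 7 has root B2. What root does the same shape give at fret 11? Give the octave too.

Moving from fret 7 to fret 11 shifts the root by 4 semitones.
B2 up 4 semitones is D♯3.

D♯3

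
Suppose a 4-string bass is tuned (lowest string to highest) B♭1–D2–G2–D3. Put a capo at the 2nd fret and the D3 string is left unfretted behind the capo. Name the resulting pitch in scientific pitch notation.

The capo raises the open D3 by 2 semitones to E3; fretting 0 more gives D3 + 2 + 0 = D3 + 2 semitones = E3.

E3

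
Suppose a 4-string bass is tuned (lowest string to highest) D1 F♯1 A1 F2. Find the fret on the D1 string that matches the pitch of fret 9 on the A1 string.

16

A1 at fret 9 is A1 + 9 semitones = F♯2.
The open D1 string is 7 semitones below the open A1, so the same pitch on the D1 string lies at fret 9 + 7 = 16.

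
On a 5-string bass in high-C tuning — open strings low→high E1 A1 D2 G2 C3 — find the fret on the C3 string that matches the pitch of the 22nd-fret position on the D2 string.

12

Fret 22 on D2 is MIDI 38 + 22 = 60 (C4). On the C3 string (open MIDI 48), that pitch is 60 − 48 = fret 12.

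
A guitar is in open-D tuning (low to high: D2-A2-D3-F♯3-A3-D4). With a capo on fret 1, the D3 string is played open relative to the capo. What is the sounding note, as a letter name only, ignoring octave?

The capo raises the open D3 by 1 semitone to D♯3; fretting 0 more gives D3 + 1 + 0 = D3 + 1 semitone, landing on D♯.
(Also written E♭.)

D♯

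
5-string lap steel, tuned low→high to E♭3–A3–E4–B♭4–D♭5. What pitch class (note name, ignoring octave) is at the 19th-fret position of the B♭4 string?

B♭4 is MIDI 70. Adding 19 gives 89; 89 mod 12 = 5, i.e. F.

F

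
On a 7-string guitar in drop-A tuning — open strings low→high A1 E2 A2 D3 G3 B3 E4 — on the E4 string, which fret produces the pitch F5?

13

F5 is 13 semitones above the open E4 (E–F–F#–G–…–D#–E–F), so it sits at fret 13.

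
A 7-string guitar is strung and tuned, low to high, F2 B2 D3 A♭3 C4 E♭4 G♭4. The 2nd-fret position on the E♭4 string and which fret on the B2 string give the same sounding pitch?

18

E♭4 at fret 2 is E♭4 + 2 semitones = F4.
The open B2 string is 16 semitones below the open E♭4, so the same pitch on the B2 string lies at fret 2 + 16 = 18.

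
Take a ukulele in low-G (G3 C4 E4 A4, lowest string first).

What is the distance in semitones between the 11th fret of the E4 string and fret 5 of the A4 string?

1 semitone

E4 at fret 11 → D#5 (MIDI 75); A4 at fret 5 → D5 (MIDI 74).
75 − 74 = 1, so the two pitches are 1 semitone apart, with D#5 the higher.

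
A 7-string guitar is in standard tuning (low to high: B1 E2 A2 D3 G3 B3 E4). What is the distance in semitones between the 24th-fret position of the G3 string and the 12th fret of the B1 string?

G3 at fret 24 → G5 (MIDI 79); B1 at fret 12 → B2 (MIDI 47).
79 − 47 = 32, so the two pitches are 32 semitones apart, with G5 the higher.

32 semitones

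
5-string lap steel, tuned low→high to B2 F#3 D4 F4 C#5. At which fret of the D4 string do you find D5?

12

D5 is 12 semitones above the open D4 (D–D#–E–F–…–C–C#–D), so it sits at fret 12.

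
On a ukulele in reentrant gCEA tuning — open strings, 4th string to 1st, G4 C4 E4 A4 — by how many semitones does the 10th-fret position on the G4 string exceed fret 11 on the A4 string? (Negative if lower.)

-3 semitones

G4 at fret 10 → F5 (MIDI 77); A4 at fret 11 → G#5 (MIDI 80).
77 − 80 = -3, so the two pitches are 3 semitones apart.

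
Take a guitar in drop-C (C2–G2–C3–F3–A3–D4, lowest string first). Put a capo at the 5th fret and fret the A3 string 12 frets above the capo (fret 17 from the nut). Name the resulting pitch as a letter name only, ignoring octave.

D

The capo raises the open A3 by 5 semitones to D4; fretting 12 more gives A3 + 5 + 12 = A3 + 17 semitones, landing on D.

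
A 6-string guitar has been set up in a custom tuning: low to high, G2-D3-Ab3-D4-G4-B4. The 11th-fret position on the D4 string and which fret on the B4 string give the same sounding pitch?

Fret 11 on D4 is MIDI 62 + 11 = 73 (Db5). On the B4 string (open MIDI 71), that pitch is 73 − 71 = fret 2.

2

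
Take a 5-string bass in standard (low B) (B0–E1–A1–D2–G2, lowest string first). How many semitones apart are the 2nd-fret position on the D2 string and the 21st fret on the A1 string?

D2 at fret 2 → E2 (MIDI 40); A1 at fret 21 → F#3 (MIDI 54).
40 − 54 = -14, so the two pitches are 14 semitones apart, with F#3 the higher.

14 semitones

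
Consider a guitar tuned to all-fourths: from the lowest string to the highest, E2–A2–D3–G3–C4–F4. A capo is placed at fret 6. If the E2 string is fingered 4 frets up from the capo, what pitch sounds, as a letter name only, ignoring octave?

D

The capo raises the open E2 by 6 semitones to A♯2; fretting 4 more gives E2 + 6 + 4 = E2 + 10 semitones, landing on D.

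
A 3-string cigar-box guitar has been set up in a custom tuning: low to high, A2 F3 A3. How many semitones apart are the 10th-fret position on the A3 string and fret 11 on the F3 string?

A3 at fret 10 → G4 (MIDI 67); F3 at fret 11 → E4 (MIDI 64).
67 − 64 = 3, so the two pitches are 3 semitones apart, with G4 the higher.

3 semitones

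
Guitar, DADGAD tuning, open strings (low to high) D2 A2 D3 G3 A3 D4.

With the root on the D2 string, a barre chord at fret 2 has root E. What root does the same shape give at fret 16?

Moving from fret 2 to fret 16 shifts the root by 14 semitones.
E up 14 semitones is F♯.

F♯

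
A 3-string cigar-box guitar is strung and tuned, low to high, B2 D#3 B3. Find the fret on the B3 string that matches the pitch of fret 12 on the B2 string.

0

Fret 12 on B2 is MIDI 47 + 12 = 59 (B3). On the B3 string (open MIDI 59), that pitch is 59 − 59 = fret 0.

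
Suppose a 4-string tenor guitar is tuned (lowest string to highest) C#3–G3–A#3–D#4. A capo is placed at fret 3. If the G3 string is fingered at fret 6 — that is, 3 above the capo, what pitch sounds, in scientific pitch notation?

The capo raises the open G3 by 3 semitones to A#3; fretting 3 more gives G3 + 3 + 3 = G3 + 6 semitones = C#4.
(Also written Db.)

C#4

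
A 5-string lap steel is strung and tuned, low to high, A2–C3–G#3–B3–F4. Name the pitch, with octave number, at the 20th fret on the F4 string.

Each fret is one semitone, so F4 + 20 = C#6.
(Equivalently spelled Db6.)

C#6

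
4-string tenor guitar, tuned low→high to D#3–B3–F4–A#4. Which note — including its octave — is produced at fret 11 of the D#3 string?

D4

Each fret is one semitone, so D#3 + 11 = D4.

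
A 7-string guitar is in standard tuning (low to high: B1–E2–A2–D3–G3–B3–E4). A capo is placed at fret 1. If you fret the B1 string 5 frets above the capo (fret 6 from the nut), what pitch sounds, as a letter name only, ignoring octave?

The capo raises the open B1 by 1 semitone to C2; fretting 5 more gives B1 + 1 + 5 = B1 + 6 semitones, landing on F.

F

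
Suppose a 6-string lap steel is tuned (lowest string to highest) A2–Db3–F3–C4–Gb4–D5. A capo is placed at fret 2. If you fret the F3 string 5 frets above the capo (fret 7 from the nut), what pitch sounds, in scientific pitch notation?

C4

The capo raises the open F3 by 2 semitones to G3; fretting 5 more gives F3 + 2 + 5 = F3 + 7 semitones = C4.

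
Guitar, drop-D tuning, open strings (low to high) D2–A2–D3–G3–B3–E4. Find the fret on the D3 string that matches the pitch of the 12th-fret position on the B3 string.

B3 at fret 12 is B3 + 12 semitones = B4.
The open D3 string is 9 semitones below the open B3, so the same pitch on the D3 string lies at fret 12 + 9 = 21.

21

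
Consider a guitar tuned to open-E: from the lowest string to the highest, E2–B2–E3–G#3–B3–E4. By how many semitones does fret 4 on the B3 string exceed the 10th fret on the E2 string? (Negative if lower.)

B3 at fret 4 → D#4 (MIDI 63); E2 at fret 10 → D3 (MIDI 50).
63 − 50 = 13, so the two pitches are 13 semitones apart.

13 semitones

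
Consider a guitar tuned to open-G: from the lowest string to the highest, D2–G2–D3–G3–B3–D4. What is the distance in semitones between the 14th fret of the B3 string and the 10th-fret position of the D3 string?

13 semitones

B3 at fret 14 → C#5 (MIDI 73); D3 at fret 10 → C4 (MIDI 60).
73 − 60 = 13, so the two pitches are 13 semitones apart, with C#5 the higher.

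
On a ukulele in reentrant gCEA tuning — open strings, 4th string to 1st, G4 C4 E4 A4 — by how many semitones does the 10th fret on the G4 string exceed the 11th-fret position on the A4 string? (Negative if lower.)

-3 semitones

G4 at fret 10 → F5 (MIDI 77); A4 at fret 11 → G#5 (MIDI 80).
77 − 80 = -3, so the two pitches are 3 semitones apart.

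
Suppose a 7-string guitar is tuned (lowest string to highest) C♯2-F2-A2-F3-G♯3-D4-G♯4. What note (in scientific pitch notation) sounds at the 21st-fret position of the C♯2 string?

C♯2 is MIDI 37. Adding 21 gives 58, which is A♯3.

A♯3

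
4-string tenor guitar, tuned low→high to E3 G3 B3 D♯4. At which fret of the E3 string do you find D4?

10

D4 is 10 semitones above the open E3 (E–F–F#–G–…–C–C#–D), so it sits at fret 10.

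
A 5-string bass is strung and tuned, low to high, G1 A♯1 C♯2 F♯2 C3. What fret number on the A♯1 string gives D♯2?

5

D♯2 is 5 semitones above the open A♯1 (A#–B–C–C#–D–D#), so it sits at fret 5.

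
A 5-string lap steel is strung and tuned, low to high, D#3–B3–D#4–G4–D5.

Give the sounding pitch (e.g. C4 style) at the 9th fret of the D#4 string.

C5

Each fret is one semitone, so D#4 + 9 = C5.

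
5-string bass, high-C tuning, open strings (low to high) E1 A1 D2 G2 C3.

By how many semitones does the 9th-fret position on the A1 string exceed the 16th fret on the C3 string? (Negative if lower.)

-22 semitones

A1 at fret 9 → F#2 (MIDI 42); C3 at fret 16 → E4 (MIDI 64).
42 − 64 = -22, so the two pitches are 22 semitones apart.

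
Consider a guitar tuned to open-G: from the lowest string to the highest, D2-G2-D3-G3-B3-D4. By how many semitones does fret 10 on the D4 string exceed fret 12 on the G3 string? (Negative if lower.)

D4 at fret 10 → C5 (MIDI 72); G3 at fret 12 → G4 (MIDI 67).
72 − 67 = 5, so the two pitches are 5 semitones apart.

5 semitones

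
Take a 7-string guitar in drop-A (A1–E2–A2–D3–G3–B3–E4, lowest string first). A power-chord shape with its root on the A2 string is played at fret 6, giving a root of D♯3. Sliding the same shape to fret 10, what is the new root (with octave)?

G3

Moving from fret 6 to fret 10 shifts the root by 4 semitones.
D♯3 up 4 semitones is G3.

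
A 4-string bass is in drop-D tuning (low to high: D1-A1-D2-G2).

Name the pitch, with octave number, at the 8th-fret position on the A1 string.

F2

A1 is MIDI 33. Adding 8 gives 41, which is F2.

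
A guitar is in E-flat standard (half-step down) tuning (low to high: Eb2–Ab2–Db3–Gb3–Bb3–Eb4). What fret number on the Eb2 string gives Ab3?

Ab3 is 17 semitones above the open Eb2 (Eb–E–F–Gb–…–Gb–G–Ab), so it sits at fret 17.

17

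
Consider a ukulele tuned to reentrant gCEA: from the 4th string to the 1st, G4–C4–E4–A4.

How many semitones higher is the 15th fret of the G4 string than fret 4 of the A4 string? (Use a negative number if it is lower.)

G4 at fret 15 → A#5 (MIDI 82); A4 at fret 4 → C#5 (MIDI 73).
82 − 73 = 9, so the two pitches are 9 semitones apart.

9 semitones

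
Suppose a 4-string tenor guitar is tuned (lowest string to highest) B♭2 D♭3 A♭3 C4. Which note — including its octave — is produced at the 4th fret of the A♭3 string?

C4

Each fret is one semitone, so A♭3 + 4 = C4.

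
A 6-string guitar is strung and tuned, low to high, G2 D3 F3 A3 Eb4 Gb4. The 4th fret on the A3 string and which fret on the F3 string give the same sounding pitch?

8

A3 at fret 4 is A3 + 4 semitones = Db4.
The open F3 string is 4 semitones below the open A3, so the same pitch on the F3 string lies at fret 4 + 4 = 8.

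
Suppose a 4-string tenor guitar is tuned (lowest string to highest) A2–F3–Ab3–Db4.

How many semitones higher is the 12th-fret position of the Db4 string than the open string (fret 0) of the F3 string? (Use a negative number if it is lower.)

20 semitones

Db4 at fret 12 → Db5 (MIDI 73); F3 at fret 0 → F3 (MIDI 53).
73 − 53 = 20, so the two pitches are 20 semitones apart.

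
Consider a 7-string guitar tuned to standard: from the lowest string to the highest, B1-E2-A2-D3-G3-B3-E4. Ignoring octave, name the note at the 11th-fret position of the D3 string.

C#

Each fret is one semitone, so D3 + 11 = C#.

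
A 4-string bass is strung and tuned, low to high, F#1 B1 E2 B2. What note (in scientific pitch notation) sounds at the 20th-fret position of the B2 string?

The open B2 string plus 20 semitones: B–C–C#–D–…–F–F#–G.
The walk passes from B into C 2 times, so the octave number goes from 2 to 4.

G4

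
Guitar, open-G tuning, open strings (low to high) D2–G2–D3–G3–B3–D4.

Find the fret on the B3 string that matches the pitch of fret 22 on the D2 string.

1

D2 at fret 22 is D2 + 22 semitones = C4.
The open B3 string is 21 semitones above the open D2, so the same pitch on the B3 string lies at fret 22 − 21 = 1.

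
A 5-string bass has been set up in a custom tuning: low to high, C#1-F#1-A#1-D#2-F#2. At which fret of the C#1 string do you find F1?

4

F1 is 4 semitones above the open C#1 (C#–D–D#–E–F), so it sits at fret 4.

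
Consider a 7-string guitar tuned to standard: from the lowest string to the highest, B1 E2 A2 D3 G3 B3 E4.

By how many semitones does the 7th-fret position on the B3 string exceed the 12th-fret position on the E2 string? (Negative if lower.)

14 semitones

B3 at fret 7 → F#4 (MIDI 66); E2 at fret 12 → E3 (MIDI 52).
66 − 52 = 14, so the two pitches are 14 semitones apart.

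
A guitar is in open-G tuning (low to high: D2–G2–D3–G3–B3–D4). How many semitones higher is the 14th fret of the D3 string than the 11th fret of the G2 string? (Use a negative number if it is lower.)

D3 at fret 14 → E4 (MIDI 64); G2 at fret 11 → F#3 (MIDI 54).
64 − 54 = 10, so the two pitches are 10 semitones apart.

10 semitones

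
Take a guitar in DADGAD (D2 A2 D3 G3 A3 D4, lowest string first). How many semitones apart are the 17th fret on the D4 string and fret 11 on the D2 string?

D4 at fret 17 → G5 (MIDI 79); D2 at fret 11 → C♯3 (MIDI 49).
79 − 49 = 30, so the two pitches are 30 semitones apart, with G5 the higher.

30 semitones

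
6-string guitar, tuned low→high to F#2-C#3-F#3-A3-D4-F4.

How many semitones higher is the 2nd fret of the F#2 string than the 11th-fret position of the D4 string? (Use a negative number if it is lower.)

-29 semitones

F#2 at fret 2 → G#2 (MIDI 44); D4 at fret 11 → C#5 (MIDI 73).
44 − 73 = -29, so the two pitches are 29 semitones apart.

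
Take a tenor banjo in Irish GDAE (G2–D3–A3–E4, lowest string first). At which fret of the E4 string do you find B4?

7

B4 is 7 semitones above the open E4 (E–F–F#–G–G#–A–A#–B), so it sits at fret 7.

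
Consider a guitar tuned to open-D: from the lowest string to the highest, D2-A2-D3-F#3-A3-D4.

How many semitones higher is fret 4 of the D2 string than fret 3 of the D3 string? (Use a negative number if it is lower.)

-11 semitones

D2 at fret 4 → F#2 (MIDI 42); D3 at fret 3 → F3 (MIDI 53).
42 − 53 = -11, so the two pitches are 11 semitones apart.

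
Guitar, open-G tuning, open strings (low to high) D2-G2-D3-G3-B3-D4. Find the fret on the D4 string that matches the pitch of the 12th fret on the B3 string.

B3 at fret 12 is B3 + 12 semitones = B4.
The open D4 string is 3 semitones above the open B3, so the same pitch on the D4 string lies at fret 12 − 3 = 9.

9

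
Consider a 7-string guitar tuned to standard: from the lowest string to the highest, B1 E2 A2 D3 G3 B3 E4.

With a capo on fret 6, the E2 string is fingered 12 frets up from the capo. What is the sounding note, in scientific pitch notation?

The capo raises the open E2 by 6 semitones to A♯2; fretting 12 more gives E2 + 6 + 12 = E2 + 18 semitones = A♯3.

A♯3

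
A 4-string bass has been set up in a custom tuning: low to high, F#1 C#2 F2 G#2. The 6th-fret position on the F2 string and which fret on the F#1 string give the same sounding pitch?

17

F2 at fret 6 is F2 + 6 semitones = B2.
The open F#1 string is 11 semitones below the open F2, so the same pitch on the F#1 string lies at fret 6 + 11 = 17.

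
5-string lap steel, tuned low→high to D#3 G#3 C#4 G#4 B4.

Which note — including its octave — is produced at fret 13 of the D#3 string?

E4

The open D#3 string plus 13 semitones: D#–E–F–F#–…–D–D#–E.
The walk passes from B into C once, so the octave number goes from 3 to 4.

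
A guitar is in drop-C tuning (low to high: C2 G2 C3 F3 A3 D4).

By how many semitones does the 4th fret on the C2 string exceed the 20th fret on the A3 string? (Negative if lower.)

C2 at fret 4 → E2 (MIDI 40); A3 at fret 20 → F5 (MIDI 77).
40 − 77 = -37, so the two pitches are 37 semitones apart.

-37 semitones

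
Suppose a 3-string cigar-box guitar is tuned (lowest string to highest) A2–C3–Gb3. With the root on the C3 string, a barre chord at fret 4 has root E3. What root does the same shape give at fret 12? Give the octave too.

C4

Moving from fret 4 to fret 12 shifts the root by 8 semitones.
E3 up 8 semitones is C4.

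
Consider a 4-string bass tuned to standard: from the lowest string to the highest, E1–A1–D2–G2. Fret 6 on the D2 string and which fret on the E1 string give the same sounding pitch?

Fret 6 on D2 is MIDI 38 + 6 = 44 (G#2). On the E1 string (open MIDI 28), that pitch is 44 − 28 = fret 16.

16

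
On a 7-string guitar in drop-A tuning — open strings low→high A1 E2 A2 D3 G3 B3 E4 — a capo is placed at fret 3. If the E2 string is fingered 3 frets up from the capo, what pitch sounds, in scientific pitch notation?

The capo raises the open E2 by 3 semitones to G2; fretting 3 more gives E2 + 3 + 3 = E2 + 6 semitones = A#2.

A#2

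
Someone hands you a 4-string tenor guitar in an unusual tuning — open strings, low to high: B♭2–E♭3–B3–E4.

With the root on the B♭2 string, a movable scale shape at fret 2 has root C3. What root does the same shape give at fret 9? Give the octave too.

Moving from fret 2 to fret 9 shifts the root by 7 semitones.
C3 up 7 semitones is G3.

G3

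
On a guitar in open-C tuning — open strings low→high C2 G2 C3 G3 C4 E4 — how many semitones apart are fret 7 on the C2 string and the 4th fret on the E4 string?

C2 at fret 7 → G2 (MIDI 43); E4 at fret 4 → G#4 (MIDI 68).
43 − 68 = -25, so the two pitches are 25 semitones apart, with G#4 the higher.

25 semitones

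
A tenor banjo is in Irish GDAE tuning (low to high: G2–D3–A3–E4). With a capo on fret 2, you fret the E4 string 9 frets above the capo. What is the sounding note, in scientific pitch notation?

D#5

The capo raises the open E4 by 2 semitones to F#4; fretting 9 more gives E4 + 2 + 9 = E4 + 11 semitones = D#5.
(Also written Eb.)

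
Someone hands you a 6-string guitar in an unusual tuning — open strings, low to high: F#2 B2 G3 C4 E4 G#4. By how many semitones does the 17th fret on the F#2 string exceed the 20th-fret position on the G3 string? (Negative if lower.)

-16 semitones

F#2 at fret 17 → B3 (MIDI 59); G3 at fret 20 → D#5 (MIDI 75).
59 − 75 = -16, so the two pitches are 16 semitones apart.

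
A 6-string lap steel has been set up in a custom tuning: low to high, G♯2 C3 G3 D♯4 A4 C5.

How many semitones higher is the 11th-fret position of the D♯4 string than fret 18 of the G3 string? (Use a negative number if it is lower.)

1 semitone

D♯4 at fret 11 → D5 (MIDI 74); G3 at fret 18 → C♯5 (MIDI 73).
74 − 73 = 1, so the two pitches are 1 semitone apart.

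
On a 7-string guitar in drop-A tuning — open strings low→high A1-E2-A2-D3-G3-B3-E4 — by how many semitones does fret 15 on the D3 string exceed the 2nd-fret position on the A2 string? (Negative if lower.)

D3 at fret 15 → F4 (MIDI 65); A2 at fret 2 → B2 (MIDI 47).
65 − 47 = 18, so the two pitches are 18 semitones apart.

18 semitones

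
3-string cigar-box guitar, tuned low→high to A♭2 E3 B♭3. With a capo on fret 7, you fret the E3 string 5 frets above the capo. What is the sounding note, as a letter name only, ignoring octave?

The capo raises the open E3 by 7 semitones to B3; fretting 5 more gives E3 + 7 + 5 = E3 + 12 semitones, landing on E.

E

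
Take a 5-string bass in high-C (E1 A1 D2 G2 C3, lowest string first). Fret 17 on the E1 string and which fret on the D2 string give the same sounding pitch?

E1 at fret 17 is E1 + 17 semitones = A2.
The open D2 string is 10 semitones above the open E1, so the same pitch on the D2 string lies at fret 17 − 10 = 7.

7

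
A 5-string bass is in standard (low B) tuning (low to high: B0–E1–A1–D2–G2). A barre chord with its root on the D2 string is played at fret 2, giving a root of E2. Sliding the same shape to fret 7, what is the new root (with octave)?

Moving from fret 2 to fret 7 shifts the root by 5 semitones.
E2 up 5 semitones is A2.

A2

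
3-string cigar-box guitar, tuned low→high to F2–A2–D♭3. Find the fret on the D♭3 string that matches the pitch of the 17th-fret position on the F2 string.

Fret 17 on F2 is MIDI 41 + 17 = 58 (B♭3). On the D♭3 string (open MIDI 49), that pitch is 58 − 49 = fret 9.

9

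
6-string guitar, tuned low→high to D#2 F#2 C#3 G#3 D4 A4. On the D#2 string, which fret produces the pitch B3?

20

B3 is 20 semitones above the open D#2 (D#–E–F–F#–…–A–A#–B), so it sits at fret 20.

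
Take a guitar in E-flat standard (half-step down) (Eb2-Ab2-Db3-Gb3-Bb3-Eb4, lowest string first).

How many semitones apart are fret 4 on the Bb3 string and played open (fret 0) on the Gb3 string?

8 semitones

Bb3 at fret 4 → D4 (MIDI 62); Gb3 at fret 0 → Gb3 (MIDI 54).
62 − 54 = 8, so the two pitches are 8 semitones apart, with D4 the higher.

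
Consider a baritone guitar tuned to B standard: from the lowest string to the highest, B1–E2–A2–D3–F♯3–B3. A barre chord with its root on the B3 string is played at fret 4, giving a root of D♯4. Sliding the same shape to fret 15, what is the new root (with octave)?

Moving from fret 4 to fret 15 shifts the root by 11 semitones.
D♯4 up 11 semitones is D5.

D5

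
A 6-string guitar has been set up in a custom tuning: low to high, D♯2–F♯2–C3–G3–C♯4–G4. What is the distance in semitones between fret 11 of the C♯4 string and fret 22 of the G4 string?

C♯4 at fret 11 → C5 (MIDI 72); G4 at fret 22 → F6 (MIDI 89).
72 − 89 = -17, so the two pitches are 17 semitones apart, with F6 the higher.

17 semitones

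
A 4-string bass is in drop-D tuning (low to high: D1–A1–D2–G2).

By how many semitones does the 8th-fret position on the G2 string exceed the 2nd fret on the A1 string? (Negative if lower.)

16 semitones

G2 at fret 8 → D#3 (MIDI 51); A1 at fret 2 → B1 (MIDI 35).
51 − 35 = 16, so the two pitches are 16 semitones apart.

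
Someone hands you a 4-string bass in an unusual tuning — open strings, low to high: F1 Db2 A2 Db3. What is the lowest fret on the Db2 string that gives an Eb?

2

From Db2, count semitones up the chromatic scale until reaching Eb: Db–D–Eb — 2 steps.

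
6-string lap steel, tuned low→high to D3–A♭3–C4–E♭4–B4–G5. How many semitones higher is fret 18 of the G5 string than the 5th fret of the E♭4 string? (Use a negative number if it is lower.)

G5 at fret 18 → D♭7 (MIDI 97); E♭4 at fret 5 → A♭4 (MIDI 68).
97 − 68 = 29, so the two pitches are 29 semitones apart.

29 semitones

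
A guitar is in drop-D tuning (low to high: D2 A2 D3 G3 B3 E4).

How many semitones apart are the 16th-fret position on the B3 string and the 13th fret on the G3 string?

7 semitones

B3 at fret 16 → D#5 (MIDI 75); G3 at fret 13 → G#4 (MIDI 68).
75 − 68 = 7, so the two pitches are 7 semitones apart, with D#5 the higher.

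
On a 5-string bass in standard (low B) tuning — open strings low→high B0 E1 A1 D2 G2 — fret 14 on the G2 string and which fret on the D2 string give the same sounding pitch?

G2 at fret 14 is G2 + 14 semitones = A3.
The open D2 string is 5 semitones below the open G2, so the same pitch on the D2 string lies at fret 14 + 5 = 19.

19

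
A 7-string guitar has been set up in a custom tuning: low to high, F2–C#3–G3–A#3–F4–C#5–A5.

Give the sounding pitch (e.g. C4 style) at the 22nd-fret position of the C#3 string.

B4

The open C#3 string plus 22 semitones: C#–D–D#–E–…–A–A#–B.
The walk passes from B into C once, so the octave number goes from 3 to 4.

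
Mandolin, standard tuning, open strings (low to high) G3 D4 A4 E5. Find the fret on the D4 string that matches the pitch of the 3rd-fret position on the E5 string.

17

Fret 3 on E5 is MIDI 76 + 3 = 79 (G5). On the D4 string (open MIDI 62), that pitch is 79 − 62 = fret 17.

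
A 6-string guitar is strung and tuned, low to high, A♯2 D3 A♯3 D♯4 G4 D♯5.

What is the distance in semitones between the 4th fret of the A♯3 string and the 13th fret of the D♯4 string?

A♯3 at fret 4 → D4 (MIDI 62); D♯4 at fret 13 → E5 (MIDI 76).
62 − 76 = -14, so the two pitches are 14 semitones apart, with E5 the higher.

14 semitones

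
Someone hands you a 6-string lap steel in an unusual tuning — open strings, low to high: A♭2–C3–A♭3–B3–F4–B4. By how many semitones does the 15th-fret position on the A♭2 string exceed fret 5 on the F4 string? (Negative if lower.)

A♭2 at fret 15 → B3 (MIDI 59); F4 at fret 5 → B♭4 (MIDI 70).
59 − 70 = -11, so the two pitches are 11 semitones apart.

-11 semitones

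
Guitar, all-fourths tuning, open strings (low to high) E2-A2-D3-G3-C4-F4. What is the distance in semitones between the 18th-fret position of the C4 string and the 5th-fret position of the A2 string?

28 semitones

C4 at fret 18 → F#5 (MIDI 78); A2 at fret 5 → D3 (MIDI 50).
78 − 50 = 28, so the two pitches are 28 semitones apart, with F#5 the higher.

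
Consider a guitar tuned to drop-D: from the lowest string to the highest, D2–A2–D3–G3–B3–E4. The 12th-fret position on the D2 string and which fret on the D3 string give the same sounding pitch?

Fret 12 on D2 is MIDI 38 + 12 = 50 (D3). On the D3 string (open MIDI 50), that pitch is 50 − 50 = fret 0.

0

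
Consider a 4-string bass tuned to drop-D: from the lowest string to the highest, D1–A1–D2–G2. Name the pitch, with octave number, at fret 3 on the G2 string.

A♯2

G2 is MIDI 43. Adding 3 gives 46, which is A♯2.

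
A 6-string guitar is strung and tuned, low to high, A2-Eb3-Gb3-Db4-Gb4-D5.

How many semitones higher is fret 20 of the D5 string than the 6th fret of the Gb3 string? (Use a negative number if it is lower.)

D5 at fret 20 → Bb6 (MIDI 94); Gb3 at fret 6 → C4 (MIDI 60).
94 − 60 = 34, so the two pitches are 34 semitones apart.

34 semitones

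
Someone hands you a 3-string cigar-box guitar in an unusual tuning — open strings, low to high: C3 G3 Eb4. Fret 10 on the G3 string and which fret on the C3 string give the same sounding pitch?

G3 at fret 10 is G3 + 10 semitones = F4.
The open C3 string is 7 semitones below the open G3, so the same pitch on the C3 string lies at fret 10 + 7 = 17.

17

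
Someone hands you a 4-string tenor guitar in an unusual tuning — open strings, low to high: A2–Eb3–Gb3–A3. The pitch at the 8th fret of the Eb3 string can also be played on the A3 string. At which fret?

Fret 8 on Eb3 is MIDI 51 + 8 = 59 (B3). On the A3 string (open MIDI 57), that pitch is 59 − 57 = fret 2.

2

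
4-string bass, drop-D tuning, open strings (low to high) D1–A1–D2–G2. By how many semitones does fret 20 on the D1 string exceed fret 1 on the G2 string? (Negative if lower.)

D1 at fret 20 → A#2 (MIDI 46); G2 at fret 1 → G#2 (MIDI 44).
46 − 44 = 2, so the two pitches are 2 semitones apart.

2 semitones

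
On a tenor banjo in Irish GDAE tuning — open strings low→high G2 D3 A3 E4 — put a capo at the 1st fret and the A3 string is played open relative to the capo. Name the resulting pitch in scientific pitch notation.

The capo raises the open A3 by 1 semitone to A#3; fretting 0 more gives A3 + 1 + 0 = A3 + 1 semitone = A#3.
(Also written Bb.)

A#3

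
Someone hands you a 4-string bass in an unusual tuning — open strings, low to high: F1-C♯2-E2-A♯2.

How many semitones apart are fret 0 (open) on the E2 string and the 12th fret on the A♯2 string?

E2 at fret 0 → E2 (MIDI 40); A♯2 at fret 12 → A♯3 (MIDI 58).
40 − 58 = -18, so the two pitches are 18 semitones apart, with A♯3 the higher.

18 semitones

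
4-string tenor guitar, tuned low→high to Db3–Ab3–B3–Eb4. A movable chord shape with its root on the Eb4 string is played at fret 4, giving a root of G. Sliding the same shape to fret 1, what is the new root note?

Moving from fret 4 to fret 1 shifts the root by -3 semitones.
G down 3 semitones is E.

E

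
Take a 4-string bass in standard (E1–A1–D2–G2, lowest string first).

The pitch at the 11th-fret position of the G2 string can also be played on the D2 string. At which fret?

16

Fret 11 on G2 is MIDI 43 + 11 = 54 (F♯3). On the D2 string (open MIDI 38), that pitch is 54 − 38 = fret 16.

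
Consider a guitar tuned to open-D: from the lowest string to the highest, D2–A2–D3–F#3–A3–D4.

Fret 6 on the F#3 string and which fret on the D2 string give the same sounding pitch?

Fret 6 on F#3 is MIDI 54 + 6 = 60 (C4). On the D2 string (open MIDI 38), that pitch is 60 − 38 = fret 22.

22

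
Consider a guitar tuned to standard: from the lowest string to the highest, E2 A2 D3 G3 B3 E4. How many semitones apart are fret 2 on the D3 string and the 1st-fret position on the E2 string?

D3 at fret 2 → E3 (MIDI 52); E2 at fret 1 → F2 (MIDI 41).
52 − 41 = 11, so the two pitches are 11 semitones apart, with E3 the higher.

11 semitones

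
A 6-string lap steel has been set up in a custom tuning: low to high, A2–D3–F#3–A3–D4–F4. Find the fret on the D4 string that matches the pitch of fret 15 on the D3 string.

D3 at fret 15 is D3 + 15 semitones = F4.
The open D4 string is 12 semitones above the open D3, so the same pitch on the D4 string lies at fret 15 − 12 = 3.

3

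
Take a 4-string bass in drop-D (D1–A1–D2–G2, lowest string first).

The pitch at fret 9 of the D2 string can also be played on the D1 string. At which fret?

21

D2 at fret 9 is D2 + 9 semitones = B2.
The open D1 string is 12 semitones below the open D2, so the same pitch on the D1 string lies at fret 9 + 12 = 21.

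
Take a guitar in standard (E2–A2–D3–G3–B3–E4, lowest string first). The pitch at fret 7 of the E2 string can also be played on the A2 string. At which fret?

2

E2 at fret 7 is E2 + 7 semitones = B2.
The open A2 string is 5 semitones above the open E2, so the same pitch on the A2 string lies at fret 7 − 5 = 2.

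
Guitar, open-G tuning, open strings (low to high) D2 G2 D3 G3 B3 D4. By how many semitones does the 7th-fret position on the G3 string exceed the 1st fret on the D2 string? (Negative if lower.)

23 semitones

G3 at fret 7 → D4 (MIDI 62); D2 at fret 1 → D#2 (MIDI 39).
62 − 39 = 23, so the two pitches are 23 semitones apart.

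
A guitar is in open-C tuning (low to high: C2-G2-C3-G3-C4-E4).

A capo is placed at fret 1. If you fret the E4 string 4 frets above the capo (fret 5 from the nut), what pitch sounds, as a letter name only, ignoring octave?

The capo raises the open E4 by 1 semitone to F4; fretting 4 more gives E4 + 1 + 4 = E4 + 5 semitones, landing on A.

A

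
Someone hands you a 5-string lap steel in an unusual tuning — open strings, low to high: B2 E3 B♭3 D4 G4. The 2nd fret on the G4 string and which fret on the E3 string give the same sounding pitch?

G4 at fret 2 is G4 + 2 semitones = A4.
The open E3 string is 15 semitones below the open G4, so the same pitch on the E3 string lies at fret 2 + 15 = 17.

17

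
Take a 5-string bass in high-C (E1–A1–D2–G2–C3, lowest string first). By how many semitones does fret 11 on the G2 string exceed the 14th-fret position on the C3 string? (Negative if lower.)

-8 semitones

G2 at fret 11 → F#3 (MIDI 54); C3 at fret 14 → D4 (MIDI 62).
54 − 62 = -8, so the two pitches are 8 semitones apart.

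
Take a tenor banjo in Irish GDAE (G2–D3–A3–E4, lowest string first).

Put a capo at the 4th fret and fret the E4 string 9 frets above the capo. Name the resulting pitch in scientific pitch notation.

F5

The capo raises the open E4 by 4 semitones to G#4; fretting 9 more gives E4 + 4 + 9 = E4 + 13 semitones = F5.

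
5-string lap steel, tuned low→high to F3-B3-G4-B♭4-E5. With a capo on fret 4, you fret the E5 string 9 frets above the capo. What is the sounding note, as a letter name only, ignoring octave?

The capo raises the open E5 by 4 semitones to A♭5; fretting 9 more gives E5 + 4 + 9 = E5 + 13 semitones, landing on F.

F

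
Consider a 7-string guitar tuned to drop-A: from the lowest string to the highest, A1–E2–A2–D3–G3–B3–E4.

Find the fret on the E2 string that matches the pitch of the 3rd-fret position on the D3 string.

13

Fret 3 on D3 is MIDI 50 + 3 = 53 (F3). On the E2 string (open MIDI 40), that pitch is 53 − 40 = fret 13.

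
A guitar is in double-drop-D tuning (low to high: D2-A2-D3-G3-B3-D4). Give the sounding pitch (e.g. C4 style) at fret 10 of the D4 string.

Each fret is one semitone, so D4 + 10 = C5.

C5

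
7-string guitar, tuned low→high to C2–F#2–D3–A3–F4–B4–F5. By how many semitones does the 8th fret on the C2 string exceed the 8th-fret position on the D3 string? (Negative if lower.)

C2 at fret 8 → G#2 (MIDI 44); D3 at fret 8 → A#3 (MIDI 58).
44 − 58 = -14, so the two pitches are 14 semitones apart.

-14 semitones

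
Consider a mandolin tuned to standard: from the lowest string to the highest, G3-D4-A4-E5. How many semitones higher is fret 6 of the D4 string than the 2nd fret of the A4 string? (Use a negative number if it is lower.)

D4 at fret 6 → G#4 (MIDI 68); A4 at fret 2 → B4 (MIDI 71).
68 − 71 = -3, so the two pitches are 3 semitones apart.

-3 semitones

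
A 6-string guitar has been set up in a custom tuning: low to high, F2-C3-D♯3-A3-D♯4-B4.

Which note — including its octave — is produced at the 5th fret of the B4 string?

B4 is MIDI 71. Adding 5 gives 76, which is E5.

E5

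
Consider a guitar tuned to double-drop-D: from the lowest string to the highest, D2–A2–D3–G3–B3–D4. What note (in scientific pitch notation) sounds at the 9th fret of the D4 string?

The open D4 string plus 9 semitones: D–D#–E–F–F#–G–G#–A–A#–B.
No B→C boundary is crossed, so the octave stays at 4.

B4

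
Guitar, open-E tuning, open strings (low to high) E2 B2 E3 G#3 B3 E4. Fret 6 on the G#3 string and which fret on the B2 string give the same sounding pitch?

Fret 6 on G#3 is MIDI 56 + 6 = 62 (D4). On the B2 string (open MIDI 47), that pitch is 62 − 47 = fret 15.

15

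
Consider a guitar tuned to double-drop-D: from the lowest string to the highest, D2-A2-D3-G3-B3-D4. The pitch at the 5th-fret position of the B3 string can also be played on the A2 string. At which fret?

19

B3 at fret 5 is B3 + 5 semitones = E4.
The open A2 string is 14 semitones below the open B3, so the same pitch on the A2 string lies at fret 5 + 14 = 19.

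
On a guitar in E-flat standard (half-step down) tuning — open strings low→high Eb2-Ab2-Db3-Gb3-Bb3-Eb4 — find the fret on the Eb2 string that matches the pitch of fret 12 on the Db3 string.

Fret 12 on Db3 is MIDI 49 + 12 = 61 (Db4). On the Eb2 string (open MIDI 39), that pitch is 61 − 39 = fret 22.

22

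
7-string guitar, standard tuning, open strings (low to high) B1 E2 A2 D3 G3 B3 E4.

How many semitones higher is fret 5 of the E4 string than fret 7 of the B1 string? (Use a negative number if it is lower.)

27 semitones

E4 at fret 5 → A4 (MIDI 69); B1 at fret 7 → F#2 (MIDI 42).
69 − 42 = 27, so the two pitches are 27 semitones apart.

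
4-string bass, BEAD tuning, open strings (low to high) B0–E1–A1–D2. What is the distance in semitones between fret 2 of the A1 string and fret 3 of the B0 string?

9 semitones

A1 at fret 2 → B1 (MIDI 35); B0 at fret 3 → D1 (MIDI 26).
35 − 26 = 9, so the two pitches are 9 semitones apart, with B1 the higher.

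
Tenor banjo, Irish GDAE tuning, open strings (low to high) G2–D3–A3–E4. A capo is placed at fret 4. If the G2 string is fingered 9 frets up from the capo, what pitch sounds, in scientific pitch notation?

The capo raises the open G2 by 4 semitones to B2; fretting 9 more gives G2 + 4 + 9 = G2 + 13 semitones = G#3.
(Also written Ab.)

G#3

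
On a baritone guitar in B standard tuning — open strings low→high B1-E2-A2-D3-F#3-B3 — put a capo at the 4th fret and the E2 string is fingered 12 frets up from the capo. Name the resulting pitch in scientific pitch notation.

G#3

The capo raises the open E2 by 4 semitones to G#2; fretting 12 more gives E2 + 4 + 12 = E2 + 16 semitones = G#3.
(Also written Ab.)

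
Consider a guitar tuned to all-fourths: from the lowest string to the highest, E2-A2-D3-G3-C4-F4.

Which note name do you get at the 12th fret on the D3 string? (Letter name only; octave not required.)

D

The open D3 string plus 12 semitones: D–D#–E–F–…–C–C#–D.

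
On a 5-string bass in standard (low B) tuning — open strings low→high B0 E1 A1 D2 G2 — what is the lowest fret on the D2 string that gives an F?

From D2, count semitones up the chromatic scale until reaching F: D–D#–E–F — 3 steps.

3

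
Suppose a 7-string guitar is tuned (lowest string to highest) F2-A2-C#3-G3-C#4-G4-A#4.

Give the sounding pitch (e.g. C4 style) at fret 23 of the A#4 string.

A#4 is MIDI 70. Adding 23 gives 93, which is A6.

A6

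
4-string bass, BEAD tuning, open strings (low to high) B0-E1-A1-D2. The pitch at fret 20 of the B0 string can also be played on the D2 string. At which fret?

5

B0 at fret 20 is B0 + 20 semitones = G2.
The open D2 string is 15 semitones above the open B0, so the same pitch on the D2 string lies at fret 20 − 15 = 5.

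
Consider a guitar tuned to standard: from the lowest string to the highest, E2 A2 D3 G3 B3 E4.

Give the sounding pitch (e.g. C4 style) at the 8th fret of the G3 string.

D#4

G3 is MIDI 55. Adding 8 gives 63, which is D#4.
(Equivalently spelled Eb4.)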